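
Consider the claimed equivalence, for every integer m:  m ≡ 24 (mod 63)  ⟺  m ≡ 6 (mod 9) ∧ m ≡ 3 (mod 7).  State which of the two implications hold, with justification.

Equivalent; both directions hold.

(→) Suppose m ≡ 24 (mod 63); write m = 63j + 24. Since 9 ∣ 63, reducing mod 9 gives m ≡ 24 ≡ 6 (mod 9); since 7 ∣ 63, reducing mod 7 gives m ≡ 24 ≡ 3 (mod 7).

(←) Conversely, if m ≡ 6 (mod 9) and m ≡ 3 (mod 7), then by the Chinese remainder theorem m ≡ 24 (mod 63). This is exactly m ≡ 24 (mod 63).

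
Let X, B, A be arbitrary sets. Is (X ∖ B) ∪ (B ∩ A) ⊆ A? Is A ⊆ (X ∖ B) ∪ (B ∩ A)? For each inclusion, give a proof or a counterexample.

Both inclusions fail.

Forward inclusion. This inclusion fails. Take X = {1}, B = ∅, A = ∅; then 1 ∈ (X ∖ B) ∪ (B ∩ A) but 1 ∉ A.

Reverse inclusion. This inclusion fails. Take X = ∅, B = ∅, A = {1}; then 1 ∈ A but 1 ∉ (X ∖ B) ∪ (B ∩ A).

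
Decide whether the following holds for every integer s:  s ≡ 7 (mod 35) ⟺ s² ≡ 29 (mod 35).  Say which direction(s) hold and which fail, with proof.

[⇒] This fails: take s = 7. Then 7 ≡ 7 (mod 35), but 7² = 49 ≡ 14 (mod 35), not 29.

[⇐] This fails: take s = 8. Then 8² = 64 ≡ 29 (mod 35), yet 8 ≡ 8 (mod 35), not 7.

(⇒) fails and (⇐) fails.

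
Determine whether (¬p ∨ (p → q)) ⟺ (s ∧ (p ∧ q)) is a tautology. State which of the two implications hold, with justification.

(⇒) This fails. Under p = F, q = F, s = F, the left side is true but the right side is false.

(⇐) Assume the antecedent. If p is true, the antecedent forces (p = T, q = T, s = T), and ¬p ∨ (p → q) holds there. If p is false, the antecedent cannot hold. Either way ¬p ∨ (p → q) holds.

(⇒) fails; (⇐) holds.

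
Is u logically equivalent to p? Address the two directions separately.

Neither implication holds.

[⇒] This fails. Under u = T, p = F, the left side is true but the right side is false.

[⇐] This fails. Under u = F, p = T, the left side is false but the right side is true.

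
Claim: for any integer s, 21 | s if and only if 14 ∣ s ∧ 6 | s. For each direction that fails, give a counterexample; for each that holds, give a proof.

(⇒) fails; (⇐) holds.

[⇒] This fails: take s = 21. Certainly 21 ∣ 21, but 14 ∤ 21.

[⇐] Suppose 14 ∣ s and 6 ∣ s. Any common multiple of 14 and 6 is a multiple of their lcm; here lcm(14, 6) = 14·6/gcd(14, 6) = 84/2 = 42, so 42 ∣ s. Since 21 ∣ 42, it follows that 21 ∣ s.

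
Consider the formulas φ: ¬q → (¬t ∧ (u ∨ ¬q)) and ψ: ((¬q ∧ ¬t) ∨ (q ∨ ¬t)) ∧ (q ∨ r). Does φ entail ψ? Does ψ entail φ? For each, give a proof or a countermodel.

The forward direction fails; the converse holds.

(⟹) This fails. Under u = F, r = F, t = F, q = F, the left side is true but the right side is false.

(⟸) Assume the antecedent. If q is true, ¬q → (¬t ∧ (u ∨ ¬q)) reduces to true regardless of the other variables. If q is false, the antecedent forces (u = F, r = T, t = F, q = F) or (u = T, r = T, t = F, q = F), and ¬q → (¬t ∧ (u ∨ ¬q)) holds there. Either way ¬q → (¬t ∧ (u ∨ ¬q)) holds.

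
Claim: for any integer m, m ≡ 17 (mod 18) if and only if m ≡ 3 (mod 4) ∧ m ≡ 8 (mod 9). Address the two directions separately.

(⟹) This fails: m = 17 gives 17 ≡ 17 (mod 18) but 17 ≡ 1 (mod 4), so the conjunction on the right does not hold.

(⟸) Conversely, if m ≡ 3 (mod 4) and m ≡ 8 (mod 9), then by the Chinese remainder theorem m ≡ 35 (mod 36). Since 35 ≡ 17 (mod 18) and 18 ∣ 36, we get m ≡ 17 (mod 18).

Only the reverse direction holds.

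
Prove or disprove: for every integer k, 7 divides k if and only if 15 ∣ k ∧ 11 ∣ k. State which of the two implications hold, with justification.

(⇒) This fails: take k = 7. Certainly 7 ∣ 7, but 15 ∤ 7.

(⇐) This fails: take k = 165. Both 15 ∣ 165 and 11 ∣ 165, yet 165 is not a multiple of 7 (since 165 = 23·7 + 4), so 7 ∤ 165.

Neither direction holds.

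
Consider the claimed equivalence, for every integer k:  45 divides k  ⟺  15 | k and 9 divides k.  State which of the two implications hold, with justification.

Both implications hold.

Forward direction. If 45 ∣ k, write k = 45q. Since 45 = 3·15, k = 15·(3q), so 15 ∣ k; and since 45 = 5·9, k = 9·(5q), so 9 ∣ k.

Converse. Suppose 15 ∣ k and 9 ∣ k. Any common multiple of 15 and 9 is a multiple of their lcm; here lcm(15, 9) = 15·9/gcd(15, 9) = 135/3 = 45, so 45 ∣ k.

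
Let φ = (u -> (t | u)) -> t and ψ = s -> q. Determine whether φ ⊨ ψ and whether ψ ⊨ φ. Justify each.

(→) This fails. Under u = F, t = T, s = T, q = F, the left side is true but the right side is false.

(←) This fails. Under u = F, t = F, s = F, q = F, the left side is false but the right side is true.

Both directions fail.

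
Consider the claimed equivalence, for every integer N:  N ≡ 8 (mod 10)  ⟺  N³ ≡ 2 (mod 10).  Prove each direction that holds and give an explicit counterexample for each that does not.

Forward direction. Suppose N ≡ 8 (mod 10). Write N = 10j + 8. Then (10j + 8)³ = 1000j³ + 2400j² + 1920j + 512 = 10(100j³ + 240j² + 192j + 51) + 2, so N³ ≡ 2 (mod 10).

Converse. For the converse, argue contrapositively. If N ≢ 8 (mod 10), then N is congruent to one of 0, 1, 2, 3, 4, 5, 6, 7, 9 modulo 10, and these give N³ ≡ 0, 1, 8, 7, 4, 5, 6, 3, 9 respectively — never 2.

Both directions hold.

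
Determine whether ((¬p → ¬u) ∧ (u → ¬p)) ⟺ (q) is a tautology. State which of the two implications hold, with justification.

(⇒) This fails. Under u = F, p = F, q = F, the left side is true but the right side is false.

(⇐) This fails. Under u = T, p = F, q = T, the left side is false but the right side is true.

Both directions fail.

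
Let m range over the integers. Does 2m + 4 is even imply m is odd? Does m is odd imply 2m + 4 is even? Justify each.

Only the reverse direction holds.

Forward direction. This fails: take m = 6. Then 2m + 4 = 16, which is even, yet m = 6 is even, not odd.

Converse. Suppose m is odd. Since 2 is even, 2m is even for every m, so 2m + 4 has the same parity as 4, which is even. Hence 2m + 4 is even.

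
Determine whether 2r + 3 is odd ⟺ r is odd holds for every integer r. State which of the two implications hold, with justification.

Not equivalent: only (⇐) holds.

(←) Suppose r is odd. Since 2 is even, 2r is even for every r, so 2r + 3 has the same parity as 3, which is odd. Hence 2r + 3 is odd.

(→) This fails: take r = 6. Then 2r + 3 = 15, which is odd, yet r = 6 is even, not odd.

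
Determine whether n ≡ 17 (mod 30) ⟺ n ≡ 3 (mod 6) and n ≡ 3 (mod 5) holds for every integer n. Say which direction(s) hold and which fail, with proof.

Both directions fail.

(⟹) This fails: n = 17 gives 17 ≡ 17 (mod 30) but 17 ≡ 5 (mod 6), so the conjunction on the right does not hold.

(⟸) This fails: n = 3 satisfies both congruences on the right (3 ≡ 3 mod 6 and 3 ≡ 3 mod 5) yet 3 ≡ 3 (mod 30), not 17.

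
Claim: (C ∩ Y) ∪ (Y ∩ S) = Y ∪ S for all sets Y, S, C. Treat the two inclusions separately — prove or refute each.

(⟹) Let x ∈ (C ∩ Y) ∪ (Y ∩ S). Then either x ∈ Y ∩ S and x ∉ C; or x ∈ Y ∩ C and x ∉ S; or x ∈ Y ∩ S ∩ C. In each case x ∈ Y ∪ S, so (C ∩ Y) ∪ (Y ∩ S) ⊆ Y ∪ S.

(⟸) This inclusion fails. Take Y = {1}, S = ∅, C = ∅; then 1 ∈ Y ∪ S but 1 ∉ (C ∩ Y) ∪ (Y ∩ S).

(⊆) holds; (⊇) fails.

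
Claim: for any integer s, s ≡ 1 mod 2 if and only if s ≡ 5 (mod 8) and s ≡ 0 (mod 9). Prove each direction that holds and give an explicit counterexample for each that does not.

(⇐) If s ≡ 5 (mod 8) and s ≡ 0 (mod 9), then by the Chinese remainder theorem s ≡ 45 (mod 72). Since 45 ≡ 1 (mod 2) and 2 ∣ 72, we get s ≡ 1 (mod 2).

(⇒) This fails: s = 1 gives 1 ≡ 1 (mod 2) but 1 ≡ 1 (mod 8), so the conjunction on the right does not hold.

Not equivalent: only (⇐) holds.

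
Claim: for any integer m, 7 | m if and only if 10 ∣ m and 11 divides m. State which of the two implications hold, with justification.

[⇒] This fails: take m = 7. Certainly 7 ∣ 7, but 10 ∤ 7.

[⇐] This fails: take m = 110. Both 10 ∣ 110 and 11 ∣ 110, yet 110 is not a multiple of 7 (since 110 = 15·7 + 5), so 7 ∤ 110.

Neither direction holds.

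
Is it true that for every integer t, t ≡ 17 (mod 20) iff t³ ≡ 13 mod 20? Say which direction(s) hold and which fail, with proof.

[⇐] Suppose t³ ≡ 13 (mod 20). The only residue r in {0, …, 19} with r³ ≡ 13 (mod 20) is r = 17, so t ≡ 17 (mod 20).

[⇒] Suppose t ≡ 17 (mod 20). Write t = 20j + 17. Then (20j + 17)³ = 8000j³ + 20400j² + 17340j + 4913 = 20(400j³ + 1020j² + 867j + 245) + 13, so t³ ≡ 13 (mod 20).

Both directions hold; the statement is true.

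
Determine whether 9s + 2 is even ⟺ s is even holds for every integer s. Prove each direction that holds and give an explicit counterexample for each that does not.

(⟹) Suppose 9s + 2 is even. Since 9 is odd, 9s and s have the same parity, so 9s + 2 ≡ s + 2 (mod 2). As 2 is even, 9s + 2 is even exactly when s is even. Thus s is even.

(⟸) Conversely, suppose s is even; write s = 2j. Then 9s + 2 = 9·(2j) + 2 = 2·9j + 2, which is even.

Both implications hold.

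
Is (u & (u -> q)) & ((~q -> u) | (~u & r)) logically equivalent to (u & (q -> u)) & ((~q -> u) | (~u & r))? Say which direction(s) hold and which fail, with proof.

[⇒] Assume the antecedent. If u is true, the consequent reduces to true regardless of the other variables. If u is false, the antecedent cannot hold. Either way the consequent holds.

[⇐] This fails. Under u = T, q = F, r = F, the left side is false but the right side is true.

(⇒) holds; (⇐) fails.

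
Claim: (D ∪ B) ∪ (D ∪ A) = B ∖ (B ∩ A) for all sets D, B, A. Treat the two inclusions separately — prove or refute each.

Only the reverse inclusion holds.

(⟹) This inclusion fails. Take D = {1}, B = ∅, A = ∅; then 1 ∈ (D ∪ B) ∪ (D ∪ A) but 1 ∉ B ∖ (B ∩ A).

(⟸) Let x ∈ B ∖ (B ∩ A). Then either x ∈ B and x ∉ D, A; or x ∈ D ∩ B and x ∉ A. In each case x ∈ (D ∪ B) ∪ (D ∪ A), so B ∖ (B ∩ A) ⊆ (D ∪ B) ∪ (D ∪ A).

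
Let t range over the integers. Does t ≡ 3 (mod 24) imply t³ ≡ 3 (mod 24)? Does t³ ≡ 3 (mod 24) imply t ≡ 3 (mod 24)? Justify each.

Both implications hold.

(⇒) Suppose t ≡ 3 (mod 24). Write t = 24j + 3. Then (24j + 3)³ = 13824j³ + 5184j² + 648j + 27 = 24(576j³ + 216j² + 27j + 1) + 3, so t³ ≡ 3 (mod 24).

(⇐) Conversely, suppose t³ ≡ 3 (mod 24). The only residue r in {0, …, 23} with r³ ≡ 3 (mod 24) is r = 3, so t ≡ 3 (mod 24).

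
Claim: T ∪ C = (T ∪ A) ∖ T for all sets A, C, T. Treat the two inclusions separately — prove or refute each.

(⊆) fails and (⊇) fails.

(⊆) This inclusion fails. Take A = ∅, C = {1}, T = ∅; then 1 ∈ T ∪ C but 1 ∉ (T ∪ A) ∖ T.

(⊇) This inclusion fails. Take A = {1}, C = ∅, T = ∅; then 1 ∈ (T ∪ A) ∖ T but 1 ∉ T ∪ C.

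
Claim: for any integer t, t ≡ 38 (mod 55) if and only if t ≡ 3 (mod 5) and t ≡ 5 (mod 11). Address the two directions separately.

Forward direction. Suppose t ≡ 38 (mod 55); write t = 55j + 38. Since 5 ∣ 55, reducing mod 5 gives t ≡ 38 ≡ 3 (mod 5); since 11 ∣ 55, reducing mod 11 gives t ≡ 38 ≡ 5 (mod 11).

Converse. If t ≡ 3 (mod 5) and t ≡ 5 (mod 11), then by the Chinese remainder theorem t ≡ 38 (mod 55). This is exactly t ≡ 38 (mod 55).

Equivalent; both directions hold.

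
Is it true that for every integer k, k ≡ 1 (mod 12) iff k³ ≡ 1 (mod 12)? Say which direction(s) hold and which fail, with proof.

Both implications hold.

(⟹) Suppose k ≡ 1 (mod 12). Write k = 12j + 1. Then (12j + 1)³ = 1728j³ + 432j² + 36j + 1 = 12(144j³ + 36j² + 3j) + 1, so k³ ≡ 1 (mod 12).

(⟸) For the converse, argue contrapositively. If k ≢ 1 (mod 12), then k is congruent to one of 0, 2, 3, 4, 5, 6, 7, 8, 9, 10, 11 modulo 12, and these give k³ ≡ 0, 8, 3, 4, 5, 0, 7, 8, 9, 4, 11 respectively — never 1.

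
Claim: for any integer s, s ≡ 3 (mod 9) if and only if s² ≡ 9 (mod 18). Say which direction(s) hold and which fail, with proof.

Both directions fail.

(⟹) This fails: take s = 12. Then 12 ≡ 3 (mod 9), but 12² = 144 ≡ 0 (mod 18), not 9.

(⟸) This fails: take s = 9. Then 9² = 81 ≡ 9 (mod 18), yet 9 ≡ 0 (mod 9), not 3.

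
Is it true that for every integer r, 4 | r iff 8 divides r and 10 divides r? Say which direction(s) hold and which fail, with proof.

(⇒) This fails: take r = 4. Certainly 4 ∣ 4, but 8 ∤ 4.

(⇐) Suppose 8 ∣ r and 10 ∣ r. Any common multiple of 8 and 10 is a multiple of their lcm; here lcm(8, 10) = 8·10/gcd(8, 10) = 80/2 = 40, so 40 ∣ r. Since 4 ∣ 40, it follows that 4 ∣ r.

The forward direction fails; the converse holds.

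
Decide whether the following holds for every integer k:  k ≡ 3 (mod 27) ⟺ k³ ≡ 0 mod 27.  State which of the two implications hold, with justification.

Converse. This fails: take k = 0. Then 0³ = 0 ≡ 0 (mod 27), yet 0 ≡ 0 (mod 27), not 3.

Forward direction. Suppose k ≡ 3 (mod 27). Write k = 27j + 3. Then (27j + 3)³ = 19683j³ + 6561j² + 729j + 27 = 27(729j³ + 243j² + 27j + 1) + 0, so k³ ≡ 0 (mod 27).

The forward direction holds; the converse fails.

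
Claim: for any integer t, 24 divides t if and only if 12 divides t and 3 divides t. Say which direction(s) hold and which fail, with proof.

Not equivalent: only (⇒) holds.

(⟸) This fails: take t = 12. Both 12 ∣ 12 and 3 ∣ 12, yet 12 is not a multiple of 24 (since 12 = 0·24 + 12), so 24 ∤ 12.

(⟹) If 24 ∣ t, write t = 24q. Since 24 = 2·12, t = 12·(2q), so 12 ∣ t; and since 24 = 8·3, t = 3·(8q), so 3 ∣ t.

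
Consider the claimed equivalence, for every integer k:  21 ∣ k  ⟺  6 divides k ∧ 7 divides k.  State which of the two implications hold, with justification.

The forward direction fails; the converse holds.

(→) This fails: take k = 21. Certainly 21 ∣ 21, but 6 ∤ 21.

(←) Suppose 6 ∣ k and 7 ∣ k. Any common multiple of 6 and 7 is a multiple of their lcm; here gcd(6, 7) = 1, so lcm(6, 7) = 6·7 = 42, so 42 ∣ k. Since 21 ∣ 42, it follows that 21 ∣ k.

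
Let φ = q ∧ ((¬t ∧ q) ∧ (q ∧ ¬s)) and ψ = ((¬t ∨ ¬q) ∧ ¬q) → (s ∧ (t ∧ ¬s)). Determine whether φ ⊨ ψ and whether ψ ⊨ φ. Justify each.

(⟸) This fails. Under s = T, t = F, q = T, the left side is false but the right side is true.

(⟹) Assume the antecedent. If s is true, the antecedent cannot hold. If s is false, the antecedent forces (s = F, t = F, q = T), and the consequent holds there. Either way the consequent holds.

Only the forward direction holds.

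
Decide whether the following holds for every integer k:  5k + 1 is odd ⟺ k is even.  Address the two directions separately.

The biconditional holds.

(⟸) Suppose k is even; write k = 2j. Then 5k + 1 = 5·(2j) + 1 = 2·5j + 1, which is odd.

(⟹) Suppose 5k + 1 is odd. Since 5 is odd, 5k and k have the same parity, so 5k + 1 ≡ k + 1 (mod 2). As 1 is odd, 5k + 1 is odd exactly when k is even. Thus k is even.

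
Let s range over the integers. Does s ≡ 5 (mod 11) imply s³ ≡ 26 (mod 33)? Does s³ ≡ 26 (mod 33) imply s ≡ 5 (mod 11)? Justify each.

(⇐) The residues r modulo 33 with r³ ≡ 26 (mod 33) are exactly {5}, and each is ≡ 5 (mod 11).

(⇒) This fails: take s = 16. Then 16 ≡ 5 (mod 11), but 16³ = 4096 ≡ 4 (mod 33), not 26.

Not equivalent: only (⇐) holds.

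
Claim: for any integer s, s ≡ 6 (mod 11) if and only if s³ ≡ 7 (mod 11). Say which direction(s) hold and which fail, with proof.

(⇐) Suppose s³ ≡ 7 (mod 11). The only residue r in {0, …, 10} with r³ ≡ 7 (mod 11) is r = 6, so s ≡ 6 (mod 11).

(⇒) Suppose s ≡ 6 (mod 11). Write s = 11j + 6. Then (11j + 6)³ = 1331j³ + 2178j² + 1188j + 216 = 11(121j³ + 198j² + 108j + 19) + 7, so s³ ≡ 7 (mod 11).

Equivalent; both directions hold.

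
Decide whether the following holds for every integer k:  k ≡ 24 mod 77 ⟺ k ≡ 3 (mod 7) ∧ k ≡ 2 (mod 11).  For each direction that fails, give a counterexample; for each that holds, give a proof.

Both implications hold.

[⇒] Suppose k ≡ 24 (mod 77); write k = 77j + 24. Since 7 ∣ 77, reducing mod 7 gives k ≡ 24 ≡ 3 (mod 7); since 11 ∣ 77, reducing mod 11 gives k ≡ 24 ≡ 2 (mod 11).

[⇐] Conversely, if k ≡ 3 (mod 7) and k ≡ 2 (mod 11), then by the Chinese remainder theorem k ≡ 24 (mod 77). This is exactly k ≡ 24 (mod 77).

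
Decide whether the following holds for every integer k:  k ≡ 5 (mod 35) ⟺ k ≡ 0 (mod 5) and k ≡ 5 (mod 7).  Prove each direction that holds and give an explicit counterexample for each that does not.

Both directions hold.

[⇒] Suppose k ≡ 5 (mod 35); write k = 35j + 5. Since 5 ∣ 35, reducing mod 5 gives k ≡ 5 ≡ 0 (mod 5); since 7 ∣ 35, reducing mod 7 gives k ≡ 5 (mod 7).

[⇐] Conversely, if k ≡ 0 (mod 5) and k ≡ 5 (mod 7), then by the Chinese remainder theorem k ≡ 5 (mod 35). This is exactly k ≡ 5 (mod 35).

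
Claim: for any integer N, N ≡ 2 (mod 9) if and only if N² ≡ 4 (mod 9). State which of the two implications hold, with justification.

Forward direction. Suppose N ≡ 2 (mod 9). Write N = 9j + 2. Then (9j + 2)² = 81j² + 36j + 4 = 9(9j² + 4j) + 4, so N² ≡ 4 (mod 9).

Converse. This fails: take N = 7. Then 7² = 49 ≡ 4 (mod 9), yet 7 ≡ 7 (mod 9), not 2.

Only the forward implication holds.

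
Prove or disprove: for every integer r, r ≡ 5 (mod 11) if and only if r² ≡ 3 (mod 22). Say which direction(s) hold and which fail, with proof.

Both directions fail.

(→) This fails: take r = 16. Then 16 ≡ 5 (mod 11), but 16² = 256 ≡ 14 (mod 22), not 3.

(←) This fails: take r = 17. Then 17² = 289 ≡ 3 (mod 22), yet 17 ≡ 6 (mod 11), not 5.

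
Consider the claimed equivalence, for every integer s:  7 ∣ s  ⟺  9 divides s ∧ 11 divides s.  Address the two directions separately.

Neither implication holds.

Forward direction. This fails: take s = 7. Certainly 7 ∣ 7, but 9 ∤ 7.

Converse. This fails: take s = 99. Both 9 ∣ 99 and 11 ∣ 99, yet 99 is not a multiple of 7 (since 99 = 14·7 + 1), so 7 ∤ 99.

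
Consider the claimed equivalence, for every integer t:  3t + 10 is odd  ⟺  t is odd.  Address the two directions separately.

(⟹) Suppose 3t + 10 is odd. Since 3 is odd, 3t and t have the same parity, so 3t + 10 ≡ t + 10 (mod 2). As 10 is even, 3t + 10 is odd exactly when t is odd. Thus t is odd.

(⟸) Conversely, suppose t is odd; write t = 2j + 1. Then 3t + 10 = 3·(2j + 1) + 10 = 2·3j + 13, which is odd.

Both directions hold; the statement is true.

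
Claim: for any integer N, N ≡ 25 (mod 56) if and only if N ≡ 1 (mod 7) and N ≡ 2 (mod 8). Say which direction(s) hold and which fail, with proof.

(⟹) This fails: N = 25 gives 25 ≡ 25 (mod 56) but 25 ≡ 4 (mod 7), so the conjunction on the right does not hold.

(⟸) This fails: N = 50 satisfies both congruences on the right (50 ≡ 1 mod 7 and 50 ≡ 2 mod 8) yet 50 ≡ 50 (mod 56), not 25.

Both directions fail.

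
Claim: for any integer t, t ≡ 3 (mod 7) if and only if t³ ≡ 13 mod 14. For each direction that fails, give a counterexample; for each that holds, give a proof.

(⇒) This fails: take t = 10. Then 10 ≡ 3 (mod 7), but 10³ = 1000 ≡ 6 (mod 14), not 13.

(⇐) This fails: take t = 5. Then 5³ = 125 ≡ 13 (mod 14), yet 5 ≡ 5 (mod 7), not 3.

Both directions fail.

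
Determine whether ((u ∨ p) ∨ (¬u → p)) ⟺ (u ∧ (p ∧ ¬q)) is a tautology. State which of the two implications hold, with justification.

(⇒) This fails. Under q = F, u = T, p = F, the left side is true but the right side is false.

(⇐) Assume the antecedent. If q is true, the antecedent cannot hold. If q is false, the antecedent forces (q = F, u = T, p = T), and (u ∨ p) ∨ (¬u → p) holds there. Either way (u ∨ p) ∨ (¬u → p) holds.

Not equivalent: only (⇐) holds.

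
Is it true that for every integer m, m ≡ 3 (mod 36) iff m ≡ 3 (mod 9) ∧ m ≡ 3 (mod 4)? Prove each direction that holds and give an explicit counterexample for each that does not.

(⇒) Suppose m ≡ 3 (mod 36); write m = 36j + 3. Since 9 ∣ 36, reducing mod 9 gives m ≡ 3 (mod 9); since 4 ∣ 36, reducing mod 4 gives m ≡ 3 (mod 4).

(⇐) Conversely, if m ≡ 3 (mod 9) and m ≡ 3 (mod 4), then by the Chinese remainder theorem m ≡ 3 (mod 36). This is exactly m ≡ 3 (mod 36).

Both directions hold.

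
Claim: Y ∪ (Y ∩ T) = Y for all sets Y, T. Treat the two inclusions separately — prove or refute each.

(⟸) Let x ∈ Y. Then either x ∈ Y and x ∉ T; or x ∈ Y ∩ T. In each case x ∈ Y ∪ (Y ∩ T), so Y ⊆ Y ∪ (Y ∩ T).

(⟹) Let x ∈ Y ∪ (Y ∩ T). Then either x ∈ Y and x ∉ T; or x ∈ Y ∩ T. In each case x ∈ Y, so Y ∪ (Y ∩ T) ⊆ Y.

Both inclusions hold; the sets are equal.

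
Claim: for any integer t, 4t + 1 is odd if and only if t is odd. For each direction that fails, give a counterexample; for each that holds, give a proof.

(→) This fails: take t = 6. Then 4t + 1 = 25, which is odd, yet t = 6 is even, not odd.

(←) Suppose t is odd. Since 4 is even, 4t is even for every t, so 4t + 1 has the same parity as 1, which is odd. Hence 4t + 1 is odd.

Only the reverse direction holds.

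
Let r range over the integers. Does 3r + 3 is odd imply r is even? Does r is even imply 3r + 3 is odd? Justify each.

The biconditional holds.

(→) Suppose 3r + 3 is odd. Since 3 is odd, 3r and r have the same parity, so 3r + 3 ≡ r + 3 (mod 2). As 3 is odd, 3r + 3 is odd exactly when r is even. Thus r is even.

(←) Conversely, suppose r is even; write r = 2j. Then 3r + 3 = 3·(2j) + 3 = 2·3j + 3, which is odd.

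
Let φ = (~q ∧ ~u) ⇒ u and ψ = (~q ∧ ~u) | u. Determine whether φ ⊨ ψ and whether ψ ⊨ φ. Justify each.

(⟹) This fails. Under u = F, q = T, the left side is true but the right side is false.

(⟸) This fails. Under u = F, q = F, the left side is false but the right side is true.

Both directions fail.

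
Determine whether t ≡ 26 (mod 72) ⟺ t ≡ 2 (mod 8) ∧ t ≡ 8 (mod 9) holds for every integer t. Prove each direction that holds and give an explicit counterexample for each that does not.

(→) Suppose t ≡ 26 (mod 72); write t = 72j + 26. Since 8 ∣ 72, reducing mod 8 gives t ≡ 26 ≡ 2 (mod 8); since 9 ∣ 72, reducing mod 9 gives t ≡ 26 ≡ 8 (mod 9).

(←) Conversely, if t ≡ 2 (mod 8) and t ≡ 8 (mod 9), then by the Chinese remainder theorem t ≡ 26 (mod 72). This is exactly t ≡ 26 (mod 72).

The biconditional holds.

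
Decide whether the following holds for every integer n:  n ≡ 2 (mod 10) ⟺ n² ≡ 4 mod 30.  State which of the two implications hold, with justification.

Forward direction. This fails: take n = 12. Then 12 ≡ 2 (mod 10), but 12² = 144 ≡ 24 (mod 30), not 4.

Converse. This fails: take n = 8. Then 8² = 64 ≡ 4 (mod 30), yet 8 ≡ 8 (mod 10), not 2.

(⇒) fails and (⇐) fails.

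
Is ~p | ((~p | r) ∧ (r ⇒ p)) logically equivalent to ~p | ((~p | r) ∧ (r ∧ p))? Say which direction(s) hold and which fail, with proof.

[⇒] Assume the antecedent. If r is true, ~p | ((~p | r) ∧ (r ∧ p)) reduces to true regardless of the other variables. If r is false, the antecedent forces (r = F, p = F), and ~p | ((~p | r) ∧ (r ∧ p)) holds there. Either way ~p | ((~p | r) ∧ (r ∧ p)) holds.

[⇐] Assume the antecedent. If r is true, ~p | ((~p | r) ∧ (r ⇒ p)) reduces to true regardless of the other variables. If r is false, the antecedent forces (r = F, p = F), and ~p | ((~p | r) ∧ (r ⇒ p)) holds there. Either way ~p | ((~p | r) ∧ (r ⇒ p)) holds.

Both directions hold.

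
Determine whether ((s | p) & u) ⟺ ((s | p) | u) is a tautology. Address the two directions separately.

(⟹) Assume the antecedent. If s is true, (s | p) | u reduces to true regardless of the other variables. If s is false, the antecedent forces (s = F, p = T, u = T), and (s | p) | u holds there. Either way (s | p) | u holds.

(⟸) This fails. Under s = T, p = F, u = F, the left side is false but the right side is true.

(⇒) holds; (⇐) fails.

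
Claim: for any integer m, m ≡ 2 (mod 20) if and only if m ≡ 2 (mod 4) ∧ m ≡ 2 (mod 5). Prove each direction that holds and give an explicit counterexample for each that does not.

Both directions hold; the statement is true.

(⟹) Suppose m ≡ 2 (mod 20); write m = 20j + 2. Since 4 ∣ 20, reducing mod 4 gives m ≡ 2 (mod 4); since 5 ∣ 20, reducing mod 5 gives m ≡ 2 (mod 5).

(⟸) Conversely, if m ≡ 2 (mod 4) and m ≡ 2 (mod 5), then by the Chinese remainder theorem m ≡ 2 (mod 20). This is exactly m ≡ 2 (mod 20).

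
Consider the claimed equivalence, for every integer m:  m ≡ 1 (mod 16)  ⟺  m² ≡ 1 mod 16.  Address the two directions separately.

(⇒) Suppose m ≡ 1 (mod 16). Write m = 16j + 1. Then (16j + 1)² = 256j² + 32j + 1 = 16(16j² + 2j) + 1, so m² ≡ 1 (mod 16).

(⇐) This fails: take m = 7. Then 7² = 49 ≡ 1 (mod 16), yet 7 ≡ 7 (mod 16), not 1.

(⇒) holds; (⇐) fails.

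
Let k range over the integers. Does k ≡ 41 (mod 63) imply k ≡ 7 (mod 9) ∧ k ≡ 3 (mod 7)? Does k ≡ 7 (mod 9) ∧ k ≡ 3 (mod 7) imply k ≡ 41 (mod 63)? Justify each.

Neither implication holds.

(⇒) This fails: k = 41 gives 41 ≡ 41 (mod 63) but 41 ≡ 5 (mod 9), so the conjunction on the right does not hold.

(⇐) This fails: k = 52 satisfies both congruences on the right (52 ≡ 7 mod 9 and 52 ≡ 3 mod 7) yet 52 ≡ 52 (mod 63), not 41.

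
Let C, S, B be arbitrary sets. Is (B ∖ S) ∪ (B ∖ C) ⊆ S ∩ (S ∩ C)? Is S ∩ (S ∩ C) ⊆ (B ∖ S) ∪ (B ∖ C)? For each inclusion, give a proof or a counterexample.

(⊆) This inclusion fails. Take C = ∅, S = ∅, B = {1}; then 1 ∈ (B ∖ S) ∪ (B ∖ C) but 1 ∉ S ∩ (S ∩ C).

(⊇) This inclusion fails. Take C = {1}, S = {1}, B = ∅; then 1 ∈ S ∩ (S ∩ C) but 1 ∉ (B ∖ S) ∪ (B ∖ C).

Both inclusions fail.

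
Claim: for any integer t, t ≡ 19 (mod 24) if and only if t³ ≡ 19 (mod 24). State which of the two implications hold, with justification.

Both directions hold; the statement is true.

(→) Suppose t ≡ 19 (mod 24). Write t = 24j + 19. Then (24j + 19)³ = 13824j³ + 32832j² + 25992j + 6859 = 24(576j³ + 1368j² + 1083j + 285) + 19, so t³ ≡ 19 (mod 24).

(←) Conversely, suppose t³ ≡ 19 (mod 24). The only residue r in {0, …, 23} with r³ ≡ 19 (mod 24) is r = 19, so t ≡ 19 (mod 24).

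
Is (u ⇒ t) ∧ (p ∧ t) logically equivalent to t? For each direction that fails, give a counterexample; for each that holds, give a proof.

(⇒) holds; (⇐) fails.

[⇒] Assume the antecedent. If t is true, t reduces to true regardless of the other variables. If t is false, the antecedent cannot hold. Either way t holds.

[⇐] This fails. Under t = T, u = F, p = F, the left side is false but the right side is true.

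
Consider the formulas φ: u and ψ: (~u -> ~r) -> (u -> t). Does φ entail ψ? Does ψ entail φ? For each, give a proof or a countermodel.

Neither direction holds.

Forward direction. This fails. Under t = F, u = T, r = F, the left side is true but the right side is false.

Converse. This fails. Under t = F, u = F, r = F, the left side is false but the right side is true.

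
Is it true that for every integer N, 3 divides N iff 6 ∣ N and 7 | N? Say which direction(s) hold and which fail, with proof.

(⇒) fails; (⇐) holds.

(⇒) This fails: take N = 3. Certainly 3 ∣ 3, but 6 ∤ 3.

(⇐) Suppose 6 ∣ N and 7 ∣ N. Any common multiple of 6 and 7 is a multiple of their lcm; here gcd(6, 7) = 1, so lcm(6, 7) = 6·7 = 42, so 42 ∣ N. Since 3 ∣ 42, it follows that 3 ∣ N.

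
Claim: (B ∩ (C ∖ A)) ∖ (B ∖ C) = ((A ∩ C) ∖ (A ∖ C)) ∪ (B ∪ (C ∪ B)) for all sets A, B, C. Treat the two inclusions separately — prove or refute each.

The sets are not equal: only the forward inclusion holds.

(⊆) Let x ∈ (B ∩ (C ∖ A)) ∖ (B ∖ C). Then x ∈ B ∩ C and x ∉ A, from which x ∈ ((A ∩ C) ∖ (A ∖ C)) ∪ (B ∪ (C ∪ B)).

(⊇) This inclusion fails. Take A = ∅, B = {1}, C = ∅; then 1 ∈ ((A ∩ C) ∖ (A ∖ C)) ∪ (B ∪ (C ∪ B)) but 1 ∉ (B ∩ (C ∖ A)) ∖ (B ∖ C).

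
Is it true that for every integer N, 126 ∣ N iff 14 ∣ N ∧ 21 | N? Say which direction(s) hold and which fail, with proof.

[⇒] If 126 ∣ N, write N = 126q. Since 126 = 9·14, N = 14·(9q), so 14 ∣ N; and since 126 = 6·21, N = 21·(6q), so 21 ∣ N.

[⇐] This fails: take N = 42. Both 14 ∣ 42 and 21 ∣ 42, yet 42 is not a multiple of 126 (since 42 = 0·126 + 42), so 126 ∤ 42.

Only the forward implication holds.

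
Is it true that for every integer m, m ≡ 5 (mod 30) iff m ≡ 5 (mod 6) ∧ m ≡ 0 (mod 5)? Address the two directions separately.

Equivalent; both directions hold.

(⇒) Suppose m ≡ 5 (mod 30); write m = 30j + 5. Since 6 ∣ 30, reducing mod 6 gives m ≡ 5 (mod 6); since 5 ∣ 30, reducing mod 5 gives m ≡ 5 ≡ 0 (mod 5).

(⇐) Conversely, if m ≡ 5 (mod 6) and m ≡ 0 (mod 5), then by the Chinese remainder theorem m ≡ 5 (mod 30). This is exactly m ≡ 5 (mod 30).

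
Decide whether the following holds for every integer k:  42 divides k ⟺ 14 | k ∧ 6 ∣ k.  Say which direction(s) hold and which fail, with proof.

Both directions hold.

Forward direction. If 42 ∣ k, write k = 42q. Since 42 = 3·14, k = 14·(3q), so 14 ∣ k; and since 42 = 7·6, k = 6·(7q), so 6 ∣ k.

Converse. Suppose 14 ∣ k and 6 ∣ k. Any common multiple of 14 and 6 is a multiple of their lcm; here lcm(14, 6) = 14·6/gcd(14, 6) = 84/2 = 42, so 42 ∣ k.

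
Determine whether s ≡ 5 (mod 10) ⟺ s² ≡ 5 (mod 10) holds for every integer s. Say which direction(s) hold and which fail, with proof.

Both directions hold.

Forward direction. Suppose s ≡ 5 (mod 10). Write s = 10j + 5. Then (10j + 5)² = 100j² + 100j + 25 = 10(10j² + 10j + 2) + 5, so s² ≡ 5 (mod 10).

Converse. Suppose s² ≡ 5 (mod 10). The only residue r in {0, …, 9} with r² ≡ 5 (mod 10) is r = 5, so s ≡ 5 (mod 10).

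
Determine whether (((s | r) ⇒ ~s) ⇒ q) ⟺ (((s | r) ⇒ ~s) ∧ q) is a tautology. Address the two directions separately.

Not equivalent: only (⇐) holds.

(⟹) This fails. Under s = T, r = F, q = F, the left side is true but the right side is false.

(⟸) Assume the antecedent. If s is true, the antecedent cannot hold. If s is false, the antecedent forces (s = F, r = F, q = T) or (s = F, r = T, q = T), and ((s | r) ⇒ ~s) ⇒ q holds there. Either way ((s | r) ⇒ ~s) ⇒ q holds.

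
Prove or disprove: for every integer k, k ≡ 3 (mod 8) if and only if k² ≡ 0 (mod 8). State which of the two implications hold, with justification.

Both directions fail.

(⟹) This fails: take k = 3. Then 3 ≡ 3 (mod 8), but 3² = 9 ≡ 1 (mod 8), not 0.

(⟸) This fails: take k = 0. Then 0² = 0 ≡ 0 (mod 8), yet 0 ≡ 0 (mod 8), not 3.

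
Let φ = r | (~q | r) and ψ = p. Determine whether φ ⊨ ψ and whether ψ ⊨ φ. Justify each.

(⇒) fails and (⇐) fails.

Forward direction. This fails. Under r = F, q = F, p = F, the left side is true but the right side is false.

Converse. This fails. Under r = F, q = T, p = T, the left side is false but the right side is true.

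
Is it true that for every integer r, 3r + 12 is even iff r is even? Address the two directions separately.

[⇐] Suppose r is even; write r = 2j. Then 3r + 12 = 3·(2j) + 12 = 2·3j + 12, which is even.

[⇒] Suppose 3r + 12 is even. Since 3 is odd, 3r and r have the same parity, so 3r + 12 ≡ r + 12 (mod 2). As 12 is even, 3r + 12 is even exactly when r is even. Thus r is even.

Both directions hold; the statement is true.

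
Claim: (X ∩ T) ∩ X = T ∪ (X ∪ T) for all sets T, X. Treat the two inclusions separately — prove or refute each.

Forward inclusion. Let x ∈ (X ∩ T) ∩ X. Then x ∈ T ∩ X, from which x ∈ T ∪ (X ∪ T).

Reverse inclusion. This inclusion fails. Take T = {1}, X = ∅; then 1 ∈ T ∪ (X ∪ T) but 1 ∉ (X ∩ T) ∩ X.

The sets are not equal: only the forward inclusion holds.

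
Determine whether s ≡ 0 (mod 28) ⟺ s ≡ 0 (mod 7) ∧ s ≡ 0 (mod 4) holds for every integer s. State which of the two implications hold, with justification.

Forward direction. Suppose s ≡ 0 (mod 28); write s = 28j + 0. Since 7 ∣ 28, reducing mod 7 gives s ≡ 0 (mod 7); since 4 ∣ 28, reducing mod 4 gives s ≡ 0 (mod 4).

Converse. If s ≡ 0 (mod 7) and s ≡ 0 (mod 4), then by the Chinese remainder theorem s ≡ 0 (mod 28). This is exactly s ≡ 0 (mod 28).

The biconditional holds.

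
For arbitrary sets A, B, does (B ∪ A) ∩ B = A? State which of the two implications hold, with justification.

(⊆) This inclusion fails. Take A = ∅, B = {1}; then 1 ∈ (B ∪ A) ∩ B but 1 ∉ A.

(⊇) This inclusion fails. Take A = {1}, B = ∅; then 1 ∈ A but 1 ∉ (B ∪ A) ∩ B.

Both inclusions fail.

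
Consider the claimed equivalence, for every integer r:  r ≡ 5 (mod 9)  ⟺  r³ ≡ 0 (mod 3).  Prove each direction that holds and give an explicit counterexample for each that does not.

(→) This fails: take r = 5. Then 5 ≡ 5 (mod 9), but 5³ = 125 ≡ 2 (mod 3), not 0.

(←) This fails: take r = 0. Then 0³ = 0 ≡ 0 (mod 3), yet 0 ≡ 0 (mod 9), not 5.

(⇒) fails and (⇐) fails.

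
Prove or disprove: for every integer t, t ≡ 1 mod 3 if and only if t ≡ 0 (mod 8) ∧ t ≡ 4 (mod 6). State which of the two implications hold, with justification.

(⟹) This fails: t = 1 gives 1 ≡ 1 (mod 3) but 1 ≡ 1 (mod 8), so the conjunction on the right does not hold.

(⟸) Conversely, if t ≡ 0 (mod 8) and t ≡ 4 (mod 6), then by the Chinese remainder theorem t ≡ 16 (mod 24). Since 16 ≡ 1 (mod 3) and 3 ∣ 24, we get t ≡ 1 (mod 3).

Not equivalent: only (⇐) holds.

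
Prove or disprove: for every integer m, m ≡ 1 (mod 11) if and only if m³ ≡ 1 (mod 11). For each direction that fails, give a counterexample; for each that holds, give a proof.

(⟹) Suppose m ≡ 1 (mod 11). Write m = 11j + 1. Then (11j + 1)³ = 1331j³ + 363j² + 33j + 1 = 11(121j³ + 33j² + 3j) + 1, so m³ ≡ 1 (mod 11).

(⟸) For the converse, argue contrapositively. If m ≢ 1 (mod 11), then m is congruent to one of 0, 2, 3, 4, 5, 6, 7, 8, 9, 10 modulo 11, and these give m³ ≡ 0, 8, 5, 9, 4, 7, 2, 6, 3, 10 respectively — never 1.

Both implications hold.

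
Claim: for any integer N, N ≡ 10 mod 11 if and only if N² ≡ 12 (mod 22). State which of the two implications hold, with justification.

Neither implication holds.

[⇒] This fails: take N = 21. Then 21 ≡ 10 (mod 11), but 21² = 441 ≡ 1 (mod 22), not 12.

[⇐] This fails: take N = 12. Then 12² = 144 ≡ 12 (mod 22), yet 12 ≡ 1 (mod 11), not 10.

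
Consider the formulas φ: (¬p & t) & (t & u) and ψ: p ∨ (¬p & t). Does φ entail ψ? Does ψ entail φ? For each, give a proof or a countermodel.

The forward direction holds; the converse fails.

Forward direction. Assume the antecedent. If t is true, p ∨ (¬p & t) reduces to true regardless of the other variables. If t is false, the antecedent cannot hold. Either way p ∨ (¬p & t) holds.

Converse. This fails. Under t = T, u = F, p = F, the left side is false but the right side is true.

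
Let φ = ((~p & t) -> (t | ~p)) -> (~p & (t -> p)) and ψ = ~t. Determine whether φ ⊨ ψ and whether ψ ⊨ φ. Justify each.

(⇒) Assume the antecedent. If t is true, the antecedent cannot hold. If t is false, ~t reduces to true regardless of the other variables. Either way ~t holds.

(⇐) This fails. Under t = F, p = T, the left side is false but the right side is true.

(⇒) holds; (⇐) fails.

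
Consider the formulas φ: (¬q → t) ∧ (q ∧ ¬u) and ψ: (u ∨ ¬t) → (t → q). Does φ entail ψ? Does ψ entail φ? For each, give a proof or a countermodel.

Only the forward implication holds.

Converse. This fails. Under u = F, q = F, t = F, the left side is false but the right side is true.

Forward direction. Assume the antecedent. If u is true, the antecedent cannot hold. If u is false, (u ∨ ¬t) → (t → q) reduces to true regardless of the other variables. Either way (u ∨ ¬t) → (t → q) holds.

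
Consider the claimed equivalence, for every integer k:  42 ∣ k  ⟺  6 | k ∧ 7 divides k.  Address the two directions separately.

Both directions hold; the statement is true.

[⇒] If 42 ∣ k, write k = 42q. Since 42 = 7·6, k = 6·(7q), so 6 ∣ k; and since 42 = 6·7, k = 7·(6q), so 7 ∣ k.

[⇐] Suppose 6 ∣ k and 7 ∣ k. Any common multiple of 6 and 7 is a multiple of their lcm; here gcd(6, 7) = 1, so lcm(6, 7) = 6·7 = 42, so 42 ∣ k.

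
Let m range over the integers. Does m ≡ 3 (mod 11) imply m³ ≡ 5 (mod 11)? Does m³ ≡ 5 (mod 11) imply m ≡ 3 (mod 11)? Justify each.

(⇒) Suppose m ≡ 3 (mod 11). Write m = 11j + 3. Then (11j + 3)³ = 1331j³ + 1089j² + 297j + 27 = 11(121j³ + 99j² + 27j + 2) + 5, so m³ ≡ 5 (mod 11).

(⇐) Conversely, suppose m³ ≡ 5 (mod 11). The only residue r in {0, …, 10} with r³ ≡ 5 (mod 11) is r = 3, so m ≡ 3 (mod 11).

Equivalent; both directions hold.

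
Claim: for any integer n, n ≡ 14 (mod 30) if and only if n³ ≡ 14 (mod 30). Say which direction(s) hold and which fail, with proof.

(→) Suppose n ≡ 14 (mod 30). Write n = 30j + 14. Then (30j + 14)³ = 27000j³ + 37800j² + 17640j + 2744 = 30(900j³ + 1260j² + 588j + 91) + 14, so n³ ≡ 14 (mod 30).

(←) Conversely, suppose n³ ≡ 14 (mod 30). The only residue r in {0, …, 29} with r³ ≡ 14 (mod 30) is r = 14, so n ≡ 14 (mod 30).

The biconditional holds.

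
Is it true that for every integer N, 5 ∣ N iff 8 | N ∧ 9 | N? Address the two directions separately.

Neither implication holds.

Forward direction. This fails: take N = 5. Certainly 5 ∣ 5, but 8 ∤ 5.

Converse. This fails: take N = 72. Both 8 ∣ 72 and 9 ∣ 72, yet 72 is not a multiple of 5 (since 72 = 14·5 + 2), so 5 ∤ 72.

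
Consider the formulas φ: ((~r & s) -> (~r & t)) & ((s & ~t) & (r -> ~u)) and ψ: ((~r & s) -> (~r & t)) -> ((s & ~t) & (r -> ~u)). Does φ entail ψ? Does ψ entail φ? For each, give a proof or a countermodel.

(⇒) Assume the antecedent. If u is true, the antecedent cannot hold. If u is false, the antecedent forces (u = F, r = T, s = T, t = F), and the consequent holds there. Either way the consequent holds.

(⇐) This fails. Under u = F, r = F, s = T, t = F, the left side is false but the right side is true.

Not equivalent: only (⇒) holds.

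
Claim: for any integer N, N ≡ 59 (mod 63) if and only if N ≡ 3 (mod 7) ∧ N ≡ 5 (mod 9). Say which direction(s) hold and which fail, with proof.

Equivalent; both directions hold.

[⇒] Suppose N ≡ 59 (mod 63); write N = 63j + 59. Since 7 ∣ 63, reducing mod 7 gives N ≡ 59 ≡ 3 (mod 7); since 9 ∣ 63, reducing mod 9 gives N ≡ 59 ≡ 5 (mod 9).

[⇐] Conversely, if N ≡ 3 (mod 7) and N ≡ 5 (mod 9), then by the Chinese remainder theorem N ≡ 59 (mod 63). This is exactly N ≡ 59 (mod 63).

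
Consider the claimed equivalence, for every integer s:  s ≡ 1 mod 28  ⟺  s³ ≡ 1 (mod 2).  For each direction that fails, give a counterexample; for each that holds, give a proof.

Only the forward implication holds.

(⇐) This fails: take s = 3. Then 3³ = 27 ≡ 1 (mod 2), yet 3 ≡ 3 (mod 28), not 1.

(⇒) Suppose s ≡ 1 (mod 28). Then s³ ≡ 1³ = 1 (mod 28), and since 2 ∣ 28, also s³ ≡ 1 (mod 2).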